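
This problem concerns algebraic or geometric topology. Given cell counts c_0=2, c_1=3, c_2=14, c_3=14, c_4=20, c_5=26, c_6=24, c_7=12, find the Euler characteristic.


chi = sum_k (-1)^k c_k.
= (-1)^0*2 + (-1)^1*3 + (-1)^2*14 + (-1)^3*14 + (-1)^4*20 + (-1)^5*26 + (-1)^6*24 + (-1)^7*12
= (2) + (-3) + (14) + (-14) + (20) + (-26) + (24) + (-12)
= 5

5


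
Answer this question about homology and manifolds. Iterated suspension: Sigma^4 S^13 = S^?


Each suspension raises dimension by 1: Sigma S^n = S^{n+1}.
Sigma^4 S^13 = S^{13+4} = S^17

17


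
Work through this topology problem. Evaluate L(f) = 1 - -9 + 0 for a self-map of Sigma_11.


L(f) = tr(f_0*) - tr(f_1*) + tr(f_2*).
= 1 - (-9) + (0)
= 10

10


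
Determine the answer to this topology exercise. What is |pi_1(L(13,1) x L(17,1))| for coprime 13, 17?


pi_1(X x Y) = pi_1(X) x pi_1(Y).
pi_1(L(13,1)) = Z/13, pi_1(L(17,1)) = Z/17.
|Z/13 x Z/17| = 13 * 17 = 221

221


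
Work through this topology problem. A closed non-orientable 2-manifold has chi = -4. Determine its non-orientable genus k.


chi = 2 - k for closed non-orientable surfaces with k crosscaps.
-4 = 2 - k
k = 2 - (-4) = 6

6


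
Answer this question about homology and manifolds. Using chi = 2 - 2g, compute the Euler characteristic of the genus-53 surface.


For a closed orientable surface of genus g: chi = 2 - 2g.
Here g = 53.
chi = 2 - 2*53 = 2 - 106 = -104

-104


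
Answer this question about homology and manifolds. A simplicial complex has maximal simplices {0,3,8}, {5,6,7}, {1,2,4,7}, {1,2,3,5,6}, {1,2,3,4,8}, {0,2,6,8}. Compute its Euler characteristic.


Enumerate all faces; f-vector: f_0=9, f_1=27, f_2=28, f_3=12, f_4=2.
chi = sum (-1)^k f_k = 0

0


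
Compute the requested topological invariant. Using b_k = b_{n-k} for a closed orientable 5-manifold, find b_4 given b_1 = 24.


Poincare duality for closed orientable n-manifolds: b_k = b_{n-k}.
Here n = 5, so b_4 = b_1 = 24

24


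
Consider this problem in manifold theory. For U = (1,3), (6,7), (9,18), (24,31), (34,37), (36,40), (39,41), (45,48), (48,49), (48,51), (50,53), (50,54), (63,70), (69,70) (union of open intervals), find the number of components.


Sort and merge overlapping open intervals.
Merged: (1,3), (6,7), (9,18), (24,31), (34,41), (45,48), (48,54), (63,70).
Number of components = 8

8


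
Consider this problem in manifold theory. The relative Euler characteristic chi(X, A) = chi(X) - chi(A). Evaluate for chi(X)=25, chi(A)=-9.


Relative Euler characteristic: chi(X, A) = chi(X) - chi(A).
= 25 - (-9) = 34

34


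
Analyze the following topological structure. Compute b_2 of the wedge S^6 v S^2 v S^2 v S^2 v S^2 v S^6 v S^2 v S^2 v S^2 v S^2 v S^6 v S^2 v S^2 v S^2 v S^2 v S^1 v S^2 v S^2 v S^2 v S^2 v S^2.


For a wedge of spheres, H_k (k>0) is free on one generator per sphere of dimension k.
Spheres of dimension 2: count = 17.
b_2 = 17

17


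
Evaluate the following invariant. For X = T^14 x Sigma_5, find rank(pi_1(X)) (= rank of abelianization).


pi_1(A x B) = pi_1(A) x pi_1(B); rank of abelianization = b_1.
b_1(T^14) = 14, b_1(Sigma_5) = 2*5 = 10.
b_1(product) = 14 + 10 = 24

24


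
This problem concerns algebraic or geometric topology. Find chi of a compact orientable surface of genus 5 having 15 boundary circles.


For a compact orientable surface with genus g and b boundary components: chi = 2 - 2g - b.
chi = 2 - 2*5 - 15 = 2 - 10 - 15 = -23

-23


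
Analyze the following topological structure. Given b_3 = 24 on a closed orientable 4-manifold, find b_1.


Poincare duality for closed orientable n-manifolds: b_k = b_{n-k}.
Here n = 4, so b_1 = b_3 = 24

24


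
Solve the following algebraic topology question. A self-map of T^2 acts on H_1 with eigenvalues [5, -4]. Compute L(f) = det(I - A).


For a torus self-map: L(f) = det(I - A) where A acts on H_1.
L(f) = (1-5) * (1--4) = -4 * 5 = -20

-20


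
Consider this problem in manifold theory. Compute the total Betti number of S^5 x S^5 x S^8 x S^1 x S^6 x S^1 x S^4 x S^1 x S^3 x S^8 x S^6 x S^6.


Total Betti number is multiplicative under products.
Each S^d (d>=1) has total Betti number 2.
There are 12 sphere factors.
Total = 2^12 = 4096

4096


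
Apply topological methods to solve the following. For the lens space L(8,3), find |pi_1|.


pi_1(L(p,q)) = Z/pZ for any q coprime to p.
|pi_1(L(8,3))| = 8

8


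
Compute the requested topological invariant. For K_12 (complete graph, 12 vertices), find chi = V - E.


K_12: V = 12, E = C(12,2) = 66.
chi = V - E = 12 - 66 = -54

-54


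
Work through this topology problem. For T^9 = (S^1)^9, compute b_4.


By the Kunneth formula, b_k(T^n) = C(n,k).
b_4(T^9) = C(9,4).
C(9,4) = 9!/(4!*5!) = 126

126


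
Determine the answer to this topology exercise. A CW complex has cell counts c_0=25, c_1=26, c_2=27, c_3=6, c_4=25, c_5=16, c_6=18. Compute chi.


chi = sum_k (-1)^k c_k.
= (-1)^0*25 + (-1)^1*26 + (-1)^2*27 + (-1)^3*6 + (-1)^4*25 + (-1)^5*16 + (-1)^6*18
= (25) + (-26) + (27) + (-6) + (25) + (-16) + (18)
= 47

47


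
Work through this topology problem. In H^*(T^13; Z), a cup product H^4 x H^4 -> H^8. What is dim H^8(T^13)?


Cup product: H^p x H^q -> H^{p+q}; here p+q = 4+4 = 8.
rank H^k(T^n) = C(n,k).
C(13,8) = 1287

1287


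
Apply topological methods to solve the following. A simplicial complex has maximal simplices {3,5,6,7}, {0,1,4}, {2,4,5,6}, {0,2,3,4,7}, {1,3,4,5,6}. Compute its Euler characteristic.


Enumerate all faces; f-vector: f_0=8, f_1=24, f_2=27, f_3=12, f_4=2.
chi = sum (-1)^k f_k = 1

1


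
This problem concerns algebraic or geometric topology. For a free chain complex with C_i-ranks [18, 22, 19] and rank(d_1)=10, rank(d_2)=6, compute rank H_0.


rank H_k = rank(ker d_k) - rank(im d_{k+1}).
rank(ker d_0) = rank(C_0) - rank(d_0) = 18 - 0 = 18.
rank(im d_{0+1}) = 10.
rank H_0 = 18 - 10 = 8

8


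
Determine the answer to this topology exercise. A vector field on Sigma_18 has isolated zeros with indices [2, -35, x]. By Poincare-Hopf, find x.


Poincare-Hopf: sum of indices = chi(M).
chi(Sigma_18) = 2 - 2*18 = -34.
Sum of known indices = -33.
x = chi - (sum known) = -34 - (-33) = -1

-1


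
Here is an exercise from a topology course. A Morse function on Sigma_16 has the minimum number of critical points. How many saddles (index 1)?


A perfect Morse function has m_k = b_k.
For Sigma_16: b_0=1, b_1=2g=32, b_2=1.
Saddles m_1 = 2g = 32

32


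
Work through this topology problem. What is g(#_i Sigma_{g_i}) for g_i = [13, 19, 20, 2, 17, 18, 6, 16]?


Genus is additive under connected sum of orientable surfaces.
g = 13 + 19 + 20 + 2 + 17 + 18 + 6 + 16 = 111

111


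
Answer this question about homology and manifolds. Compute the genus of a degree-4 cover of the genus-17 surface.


For an n-sheeted cover: chi(E) = n * chi(B).
chi(Sigma_17) = 2 - 2*17 = -32.
chi(E) = 4 * (-32) = -128.
genus(E) = (2 - chi(E))/2 = (2 - (-128))/2 = 130/2 = 65

65


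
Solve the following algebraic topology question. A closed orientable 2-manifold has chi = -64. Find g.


chi = 2 - 2g for closed orientable surfaces.
-64 = 2 - 2g
2g = 2 - (-64) = 66
g = 33

33


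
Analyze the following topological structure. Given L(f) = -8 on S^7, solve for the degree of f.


L(f) = 1 + (-1)^7 deg(f) on S^7.
-8 = 1 + (-1)^7 * deg(f)
(-1)^7 * deg(f) = -9
deg(f) = 9

9


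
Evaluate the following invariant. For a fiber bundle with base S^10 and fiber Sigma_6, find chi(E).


chi(S^10) = 2 (n even), chi(Sigma_6) = 2 - 2*6 = -10.
chi(E) = 2 * (-10) = -20

-20


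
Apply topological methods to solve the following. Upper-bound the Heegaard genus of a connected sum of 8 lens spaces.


Heegaard genus satisfies g(A#B) <= g(A) + g(B).
Each lens space has g = 1.
Upper bound: 8 * 1 = 8

8


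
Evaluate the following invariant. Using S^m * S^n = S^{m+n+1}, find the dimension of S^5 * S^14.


Join of spheres: S^m * S^n = S^{m+n+1}.
dim = 5 + 14 + 1 = 20

20


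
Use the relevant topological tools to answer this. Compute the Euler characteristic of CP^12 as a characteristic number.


For any closed oriented manifold, <e(TM),[M]> = chi(M).
chi(CP^12) = 12+1 = 13

13


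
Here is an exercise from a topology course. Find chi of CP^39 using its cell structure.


CP^39 has one cell in each even dimension 0, 2, ..., 2*39 (39+1 cells total).
All cells are even-dimensional, so chi = number of cells.
chi = 39 + 1 = 40

40


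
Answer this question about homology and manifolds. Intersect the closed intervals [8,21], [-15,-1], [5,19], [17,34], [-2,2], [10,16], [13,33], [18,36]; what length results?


Intersection = [max(a_i), min(b_i)] = [18, -1].
Since 18 > -1, the intersection is empty.
Length = 0

0


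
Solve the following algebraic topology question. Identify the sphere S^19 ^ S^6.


S^m ^ S^n = S^{m+n}.
k = 19 + 6 = 25

25


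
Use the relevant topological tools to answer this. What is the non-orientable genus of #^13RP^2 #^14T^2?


Since a >= 1, the sum is non-orientable; each T^2 can be replaced by RP^2 # RP^2 (since T^2#RP^2 = 3RP^2).
Total crosscaps k = 13 + 2*14 = 41.
Check via chi: chi = 13*1 + 14*0 - (13+14-1)*2 = -39 = 2 - k = -39. Consistent.

41


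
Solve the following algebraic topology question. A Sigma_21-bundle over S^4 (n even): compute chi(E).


chi(S^4) = 2 (n even), chi(Sigma_21) = 2 - 2*21 = -40.
chi(E) = 2 * (-40) = -80

-80


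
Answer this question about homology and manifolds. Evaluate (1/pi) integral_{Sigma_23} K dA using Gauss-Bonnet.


Gauss-Bonnet: integral K dA = 2*pi*chi(M).
chi(Sigma_23) = 2 - 2*23 = -44.
(integral K dA)/pi = 2*chi = 2*(-44) = -88

-88


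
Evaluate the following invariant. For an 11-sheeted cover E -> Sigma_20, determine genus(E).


For an n-sheeted cover: chi(E) = n * chi(B).
chi(Sigma_20) = 2 - 2*20 = -38.
chi(E) = 11 * (-38) = -418.
genus(E) = (2 - chi(E))/2 = (2 - (-418))/2 = 420/2 = 210

210


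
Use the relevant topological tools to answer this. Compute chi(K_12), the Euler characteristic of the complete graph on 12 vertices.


K_12: V = 12, E = C(12,2) = 66.
chi = V - E = 12 - 66 = -54

-54


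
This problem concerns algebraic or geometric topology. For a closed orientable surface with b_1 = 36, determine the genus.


For a closed orientable surface: b_1 = 2g.
36 = 2g
g = 36 / 2 = 18

18


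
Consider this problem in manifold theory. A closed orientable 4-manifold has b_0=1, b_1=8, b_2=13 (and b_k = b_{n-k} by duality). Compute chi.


By Poincare duality b_k = b_{4-k}, so full Betti numbers: b_0=1, b_1=8, b_2=13, b_3=8, b_4=1.
chi = sum (-1)^k b_k = -1

-1


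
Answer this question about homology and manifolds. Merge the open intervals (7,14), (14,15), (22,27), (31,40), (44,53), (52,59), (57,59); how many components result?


Sort and merge overlapping open intervals.
Merged: (7,14), (14,15), (22,27), (31,40), (44,59).
Number of components = 5

5


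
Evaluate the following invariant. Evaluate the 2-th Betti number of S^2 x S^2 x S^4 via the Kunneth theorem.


Each S^d has Poincare polynomial 1 + t^d.
The product S^2 x S^2 x S^4 has Poincare polynomial prod(1+t^d_i).
Expanding: b_0=1, b_2=2, b_4=2, b_6=2, b_8=1.
b_2 = 2

2


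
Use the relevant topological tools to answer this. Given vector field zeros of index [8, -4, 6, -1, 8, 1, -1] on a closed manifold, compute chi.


Poincare-Hopf: chi(M) = sum of indices of zeros.
chi = (8) + (-4) + (6) + (-1) + (8) + (1) + (-1) = 17

17


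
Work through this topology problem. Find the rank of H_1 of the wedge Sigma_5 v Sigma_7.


For a wedge: H_1(A v B) = H_1(A) + H_1(B).
b_1(Sigma_5) = 10, b_1(Sigma_7) = 14.
b_1 = 10 + 14 = 24

24


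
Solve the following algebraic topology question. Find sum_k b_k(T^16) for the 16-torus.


b_k(T^16) = C(16,k), so the sum over k is sum_k C(16,k) = 2^16.
Total = 2^16 = 65536

65536


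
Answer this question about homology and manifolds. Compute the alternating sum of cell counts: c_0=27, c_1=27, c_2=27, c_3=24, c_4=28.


chi = sum_k (-1)^k c_k.
= (-1)^0*27 + (-1)^1*27 + (-1)^2*27 + (-1)^3*24 + (-1)^4*28
= (27) + (-27) + (27) + (-24) + (28)
= 31

31


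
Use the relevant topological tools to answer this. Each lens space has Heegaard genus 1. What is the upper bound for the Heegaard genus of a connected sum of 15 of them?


Heegaard genus satisfies g(A#B) <= g(A) + g(B).
Each lens space has g = 1.
Upper bound: 15 * 1 = 15

15


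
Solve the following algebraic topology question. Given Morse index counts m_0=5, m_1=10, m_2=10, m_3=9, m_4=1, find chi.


Morse theory: chi(M) = sum_k (-1)^k m_k where m_k = #(index-k critical points).
= (5) + (-10) + (10) + (-9) + (1) = -3

-3


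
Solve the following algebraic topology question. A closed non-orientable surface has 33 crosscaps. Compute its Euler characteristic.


For a non-orientable closed surface with k crosscaps: chi = 2 - k.
Here k = 33.
chi = 2 - 33 = -31

-31


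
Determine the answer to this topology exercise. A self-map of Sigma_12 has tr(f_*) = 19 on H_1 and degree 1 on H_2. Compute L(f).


L(f) = tr(f_0*) - tr(f_1*) + tr(f_2*).
= 1 - (19) + (1)
= -17

-17


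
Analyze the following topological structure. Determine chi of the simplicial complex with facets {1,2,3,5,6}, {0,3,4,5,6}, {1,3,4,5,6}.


Enumerate all faces; f-vector: f_0=7, f_1=18, f_2=22, f_3=13, f_4=3.
chi = sum (-1)^k f_k = 1

1


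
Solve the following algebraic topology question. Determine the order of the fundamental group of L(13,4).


pi_1(L(p,q)) = Z/pZ for any q coprime to p.
|pi_1(L(13,4))| = 13

13


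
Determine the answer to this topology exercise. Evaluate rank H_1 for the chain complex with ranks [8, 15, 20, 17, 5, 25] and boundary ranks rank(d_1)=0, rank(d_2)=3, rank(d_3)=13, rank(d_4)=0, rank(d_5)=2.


rank H_k = rank(ker d_k) - rank(im d_{k+1}).
rank(ker d_1) = rank(C_1) - rank(d_1) = 15 - 0 = 15.
rank(im d_{1+1}) = 3.
rank H_1 = 15 - 3 = 12

12


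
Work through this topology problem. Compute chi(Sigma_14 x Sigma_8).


chi(Sigma_14) = 2 - 2*14 = -26
chi(Sigma_8) = 2 - 2*8 = -14
chi(product) = (-26) * (-14) = 364

364


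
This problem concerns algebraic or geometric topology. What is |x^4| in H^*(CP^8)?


|x| = 2 in H^*(CP^n).
|x^4| = 4 * |x| = 4 * 2 = 8

8


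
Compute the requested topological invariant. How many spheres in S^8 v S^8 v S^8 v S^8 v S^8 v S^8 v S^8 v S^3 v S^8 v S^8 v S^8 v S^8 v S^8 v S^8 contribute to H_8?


For a wedge of spheres, H_k (k>0) is free on one generator per sphere of dimension k.
Spheres of dimension 8: count = 13.
b_8 = 13

13


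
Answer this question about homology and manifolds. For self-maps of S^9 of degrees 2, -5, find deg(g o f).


Degree is multiplicative under composition: deg(g o f) = deg(g) * deg(f).
= -5 * 2 = -10

-10


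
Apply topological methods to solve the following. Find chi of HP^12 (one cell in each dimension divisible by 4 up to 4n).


HP^12 has one cell in each dimension 0, 4, ..., 4*12 (12+1 cells, all even-dim).
chi = 12 + 1 = 13

13


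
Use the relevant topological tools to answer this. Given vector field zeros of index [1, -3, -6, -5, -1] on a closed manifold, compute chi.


Poincare-Hopf: chi(M) = sum of indices of zeros.
chi = (1) + (-3) + (-6) + (-5) + (-1) = -14

-14


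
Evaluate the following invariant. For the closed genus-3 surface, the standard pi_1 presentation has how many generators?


Standard presentation: pi_1(Sigma_g) = <a_1,b_1,...,a_g,b_g | [a_1,b_1]...[a_g,b_g] = 1>.
Number of generators = 2g = 2*3 = 6

6


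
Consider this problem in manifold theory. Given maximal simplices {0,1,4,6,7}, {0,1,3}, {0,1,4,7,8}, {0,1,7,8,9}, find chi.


Enumerate all faces; f-vector: f_0=8, f_1=20, f_2=23, f_3=13, f_4=3.
chi = sum (-1)^k f_k = 1

1


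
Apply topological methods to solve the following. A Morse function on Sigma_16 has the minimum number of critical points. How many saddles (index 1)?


A perfect Morse function has m_k = b_k.
For Sigma_16: b_0=1, b_1=2g=32, b_2=1.
Saddles m_1 = 2g = 32

32


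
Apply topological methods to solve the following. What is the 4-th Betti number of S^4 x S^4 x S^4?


Each S^d has Poincare polynomial 1 + t^d.
The product S^4 x S^4 x S^4 has Poincare polynomial prod(1+t^d_i).
Expanding: b_0=1, b_4=3, b_8=3, b_12=1.
b_4 = 3

3


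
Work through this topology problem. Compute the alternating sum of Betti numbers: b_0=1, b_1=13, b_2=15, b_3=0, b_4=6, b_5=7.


chi = sum_k (-1)^k b_k.
= (1) + (-13) + (15) + (0) + (6) + (-7)
= 2

2


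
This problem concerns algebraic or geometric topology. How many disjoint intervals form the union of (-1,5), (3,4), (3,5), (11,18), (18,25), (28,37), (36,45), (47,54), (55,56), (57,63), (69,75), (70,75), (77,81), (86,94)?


Sort and merge overlapping open intervals.
Merged: (-1,5), (11,18), (18,25), (28,45), (47,54), (55,56), (57,63), (69,75), (77,81), (86,94).
Number of components = 10

10


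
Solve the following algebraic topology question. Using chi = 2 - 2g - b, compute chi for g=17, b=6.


For a compact orientable surface with genus g and b boundary components: chi = 2 - 2g - b.
chi = 2 - 2*17 - 6 = 2 - 34 - 6 = -38

-38


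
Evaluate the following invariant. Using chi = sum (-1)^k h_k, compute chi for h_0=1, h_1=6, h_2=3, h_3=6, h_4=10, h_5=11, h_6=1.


Handles of index k contribute (-1)^k to chi (same as CW cells).
chi = (1) + (-6) + (3) + (-6) + (10) + (-11) + (1) = -8

-8


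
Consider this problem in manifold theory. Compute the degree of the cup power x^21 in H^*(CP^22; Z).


|x| = 2 in H^*(CP^n).
|x^21| = 21 * |x| = 21 * 2 = 42

42


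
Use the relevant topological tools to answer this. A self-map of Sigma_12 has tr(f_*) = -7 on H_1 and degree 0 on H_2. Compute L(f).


L(f) = tr(f_0*) - tr(f_1*) + tr(f_2*).
= 1 - (-7) + (0)
= 8

8


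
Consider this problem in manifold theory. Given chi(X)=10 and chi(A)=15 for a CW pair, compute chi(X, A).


Relative Euler characteristic: chi(X, A) = chi(X) - chi(A).
= 10 - (15) = -5

-5


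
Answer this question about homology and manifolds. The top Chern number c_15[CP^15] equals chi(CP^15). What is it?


For any closed oriented manifold, <e(TM),[M]> = chi(M).
chi(CP^15) = 15+1 = 16

16


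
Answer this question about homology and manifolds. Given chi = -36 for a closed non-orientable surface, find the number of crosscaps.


chi = 2 - k for closed non-orientable surfaces with k crosscaps.
-36 = 2 - k
k = 2 - (-36) = 38

38


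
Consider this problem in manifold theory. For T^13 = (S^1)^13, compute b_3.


By the Kunneth formula, b_k(T^n) = C(n,k).
b_3(T^13) = C(13,3).
C(13,3) = 13!/(3!*10!) = 286

286


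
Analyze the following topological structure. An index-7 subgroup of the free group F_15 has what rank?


Nielsen-Schreier: an index-n subgroup of F_r is free of rank 1 + n(r-1).
Equivalently: chi(cover) = n*chi(base); chi(vee_r S^1) = 1 - 15 = -14.
chi(E) = 7*(-14) = -98; rank = 1 - chi(E) = 1 - (-98) = 99.
rank = 1 + 7*(15-1) = 1 + 98 = 99

99


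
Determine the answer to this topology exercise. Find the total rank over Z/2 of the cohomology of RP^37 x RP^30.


dim H^*(RP^n; Z/2) = n+1 (one Z/2 in each degree 0..n).
Total Betti number is multiplicative.
Total = (37+1) * (30+1) = 38 * 31 = 1178

1178


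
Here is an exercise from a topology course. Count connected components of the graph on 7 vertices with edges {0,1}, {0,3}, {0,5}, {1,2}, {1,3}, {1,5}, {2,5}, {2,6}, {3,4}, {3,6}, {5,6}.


Run DFS/union-find over 7 vertices.
V = 7, E = 11.
Number of components = 1

1


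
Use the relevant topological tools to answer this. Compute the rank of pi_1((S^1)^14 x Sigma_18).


pi_1(A x B) = pi_1(A) x pi_1(B); rank of abelianization = b_1.
b_1(T^14) = 14, b_1(Sigma_18) = 2*18 = 36.
b_1(product) = 14 + 36 = 50

50


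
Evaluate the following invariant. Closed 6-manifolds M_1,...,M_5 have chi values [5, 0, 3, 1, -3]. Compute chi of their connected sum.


For n-manifolds: chi(A#B) = chi(A) + chi(B) - chi(S^6).
chi(S^6) = 1 + (-1)^6 = 2.
chi(#) = (sum chi_i) - (5-1)*chi(S^6) = 6 - 4*2 = -2

-2


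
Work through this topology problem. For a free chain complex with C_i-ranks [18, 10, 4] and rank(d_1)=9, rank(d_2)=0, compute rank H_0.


rank H_k = rank(ker d_k) - rank(im d_{k+1}).
rank(ker d_0) = rank(C_0) - rank(d_0) = 18 - 0 = 18.
rank(im d_{0+1}) = 9.
rank H_0 = 18 - 9 = 9

9


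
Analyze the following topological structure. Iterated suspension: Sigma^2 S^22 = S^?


Each suspension raises dimension by 1: Sigma S^n = S^{n+1}.
Sigma^2 S^22 = S^{22+2} = S^24

24


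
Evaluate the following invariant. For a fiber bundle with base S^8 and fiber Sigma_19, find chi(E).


chi(S^8) = 2 (n even), chi(Sigma_19) = 2 - 2*19 = -36.
chi(E) = 2 * (-36) = -72

-72


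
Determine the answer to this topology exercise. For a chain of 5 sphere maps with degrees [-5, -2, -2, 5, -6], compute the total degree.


Degree is multiplicative: deg(composition) = product of degrees.
= (-5) * (-2) * (-2) * (5) * (-6) = 600

600


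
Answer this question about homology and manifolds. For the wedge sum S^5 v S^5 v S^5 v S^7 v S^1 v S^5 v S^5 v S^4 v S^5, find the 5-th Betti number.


For a wedge of spheres, H_k (k>0) is free on one generator per sphere of dimension k.
Spheres of dimension 5: count = 6.
b_5 = 6

6


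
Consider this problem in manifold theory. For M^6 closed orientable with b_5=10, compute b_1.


Poincare duality for closed orientable n-manifolds: b_k = b_{n-k}.
Here n = 6, so b_1 = b_5 = 10

10


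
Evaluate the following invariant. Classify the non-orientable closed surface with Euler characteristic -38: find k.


chi = 2 - k for closed non-orientable surfaces with k crosscaps.
-38 = 2 - k
k = 2 - (-38) = 40

40


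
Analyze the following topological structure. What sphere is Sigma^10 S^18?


Each suspension raises dimension by 1: Sigma S^n = S^{n+1}.
Sigma^10 S^18 = S^{18+10} = S^28

28


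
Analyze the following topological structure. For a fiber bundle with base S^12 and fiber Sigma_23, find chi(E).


chi(S^12) = 2 (n even), chi(Sigma_23) = 2 - 2*23 = -44.
chi(E) = 2 * (-44) = -88

-88


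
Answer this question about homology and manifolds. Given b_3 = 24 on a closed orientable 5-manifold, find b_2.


Poincare duality for closed orientable n-manifolds: b_k = b_{n-k}.
Here n = 5, so b_2 = b_3 = 24

24


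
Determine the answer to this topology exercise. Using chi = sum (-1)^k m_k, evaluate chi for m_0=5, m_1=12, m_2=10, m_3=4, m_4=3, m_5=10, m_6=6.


Morse theory: chi(M) = sum_k (-1)^k m_k where m_k = #(index-k critical points).
= (5) + (-12) + (10) + (-4) + (3) + (-10) + (6) = -2

-2


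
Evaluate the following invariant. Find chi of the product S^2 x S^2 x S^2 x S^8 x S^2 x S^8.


chi is multiplicative: chi(X x Y) = chi(X) chi(Y).
Each even-dim sphere has chi = 2. There are 6 factors.
chi = 2^6 = 64

64


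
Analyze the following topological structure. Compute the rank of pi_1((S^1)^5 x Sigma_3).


pi_1(A x B) = pi_1(A) x pi_1(B); rank of abelianization = b_1.
b_1(T^5) = 5, b_1(Sigma_3) = 2*3 = 6.
b_1(product) = 5 + 6 = 11

11


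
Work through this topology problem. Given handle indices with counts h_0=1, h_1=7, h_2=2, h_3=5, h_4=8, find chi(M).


Handles of index k contribute (-1)^k to chi (same as CW cells).
chi = (1) + (-7) + (2) + (-5) + (8) = -1

-1


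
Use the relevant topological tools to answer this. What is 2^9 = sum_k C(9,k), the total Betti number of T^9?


b_k(T^9) = C(9,k), so the sum over k is sum_k C(9,k) = 2^9.
Total = 2^9 = 512

512


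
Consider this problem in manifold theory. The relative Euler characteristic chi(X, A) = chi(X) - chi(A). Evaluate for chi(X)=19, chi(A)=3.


Relative Euler characteristic: chi(X, A) = chi(X) - chi(A).
= 19 - (3) = 16

16


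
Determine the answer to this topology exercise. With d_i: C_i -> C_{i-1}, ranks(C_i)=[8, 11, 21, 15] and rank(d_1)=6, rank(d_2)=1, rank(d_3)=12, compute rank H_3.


rank H_k = rank(ker d_k) - rank(im d_{k+1}).
rank(ker d_3) = rank(C_3) - rank(d_3) = 15 - 12 = 3.
rank(im d_{3+1}) = 0.
rank H_3 = 3 - 0 = 3

3


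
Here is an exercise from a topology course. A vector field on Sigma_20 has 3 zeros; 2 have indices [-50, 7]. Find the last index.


Poincare-Hopf: sum of indices = chi(M).
chi(Sigma_20) = 2 - 2*20 = -38.
Sum of known indices = -43.
x = chi - (sum known) = -38 - (-43) = 5

5


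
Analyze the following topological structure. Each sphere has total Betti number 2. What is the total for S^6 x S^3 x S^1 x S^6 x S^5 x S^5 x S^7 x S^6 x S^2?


Total Betti number is multiplicative under products.
Each S^d (d>=1) has total Betti number 2.
There are 9 sphere factors.
Total = 2^9 = 512

512


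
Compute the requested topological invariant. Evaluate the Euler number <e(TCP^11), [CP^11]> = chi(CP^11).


For any closed oriented manifold, <e(TM),[M]> = chi(M).
chi(CP^11) = 11+1 = 12

12


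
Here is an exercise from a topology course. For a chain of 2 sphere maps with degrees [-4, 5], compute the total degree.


Degree is multiplicative: deg(composition) = product of degrees.
= (-4) * (5) = -20

-20


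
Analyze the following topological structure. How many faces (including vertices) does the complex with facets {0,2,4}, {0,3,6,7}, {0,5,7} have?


Each maximal simplex on m vertices has 2^m - 1 nonempty faces.
Take the union (dedupe shared faces).
Total distinct faces = 25

25


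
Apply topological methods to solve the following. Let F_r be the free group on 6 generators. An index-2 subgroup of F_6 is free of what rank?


Nielsen-Schreier: an index-n subgroup of F_r is free of rank 1 + n(r-1).
Equivalently: chi(cover) = n*chi(base); chi(vee_r S^1) = 1 - 6 = -5.
chi(E) = 2*(-5) = -10; rank = 1 - chi(E) = 1 - (-10) = 11.
rank = 1 + 2*(6-1) = 1 + 10 = 11

11


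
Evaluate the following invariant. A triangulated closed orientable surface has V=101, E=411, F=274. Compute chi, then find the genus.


chi = V - E + F = 101 - 411 + 274 = -36
For orientable closed surface: chi = 2 - 2g, so g = (2 - chi)/2.
g = (2 - (-36)) / 2 = 38 / 2 = 19

19


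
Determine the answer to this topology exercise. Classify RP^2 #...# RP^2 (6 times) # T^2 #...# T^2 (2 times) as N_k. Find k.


Since a >= 1, the sum is non-orientable; each T^2 can be replaced by RP^2 # RP^2 (since T^2#RP^2 = 3RP^2).
Total crosscaps k = 6 + 2*2 = 10.
Check via chi: chi = 6*1 + 2*0 - (6+2-1)*2 = -8 = 2 - k = -8. Consistent.

10


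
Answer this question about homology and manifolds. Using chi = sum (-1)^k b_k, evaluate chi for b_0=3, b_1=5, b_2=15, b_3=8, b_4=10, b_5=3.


chi = sum_k (-1)^k b_k.
= (3) + (-5) + (15) + (-8) + (10) + (-3)
= 12

12


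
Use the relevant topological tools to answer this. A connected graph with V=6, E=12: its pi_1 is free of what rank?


For a connected graph: rank(pi_1) = b_1 = E - V + 1 = 1 - chi.
chi = V - E = 6 - 12 = -6.
rank = 1 - (-6) = 12 - 6 + 1 = 7

7


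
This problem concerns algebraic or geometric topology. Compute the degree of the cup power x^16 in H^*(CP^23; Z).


|x| = 2 in H^*(CP^n).
|x^16| = 16 * |x| = 16 * 2 = 32

32


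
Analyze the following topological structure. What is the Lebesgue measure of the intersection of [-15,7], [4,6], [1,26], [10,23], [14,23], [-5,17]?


Intersection = [max(a_i), min(b_i)] = [14, 6].
Since 14 > 6, the intersection is empty.
Length = 0

0


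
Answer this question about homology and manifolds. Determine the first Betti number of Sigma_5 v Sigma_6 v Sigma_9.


For a wedge X v Y: reduced H_k(X v Y) = H_k(X) + H_k(Y).
Each Sigma_g contributes b_1 = 2g.
b_1 = 10 + 12 + 18 = 40

40


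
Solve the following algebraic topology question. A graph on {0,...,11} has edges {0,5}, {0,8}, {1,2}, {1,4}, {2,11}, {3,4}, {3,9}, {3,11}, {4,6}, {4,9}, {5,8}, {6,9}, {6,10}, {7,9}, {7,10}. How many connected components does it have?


Run DFS/union-find over 12 vertices.
V = 12, E = 15.
Number of components = 2

2


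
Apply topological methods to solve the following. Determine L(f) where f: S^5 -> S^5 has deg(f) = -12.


On S^5: L(f) = tr(f_0*) + (-1)^5 tr(f_5*) = 1 + (-1)^5 * deg(f).
L(f) = 1 + (-1)^5 * -12 = 1 + 12 = 13

13


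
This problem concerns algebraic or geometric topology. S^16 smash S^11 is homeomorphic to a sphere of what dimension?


S^m ^ S^n = S^{m+n}.
k = 16 + 11 = 27

27


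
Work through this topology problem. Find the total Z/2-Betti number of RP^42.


H^k(RP^42; Z/2) = Z/2 for each 0 <= k <= 42.
Total dimension = 42 + 1 = 43

43


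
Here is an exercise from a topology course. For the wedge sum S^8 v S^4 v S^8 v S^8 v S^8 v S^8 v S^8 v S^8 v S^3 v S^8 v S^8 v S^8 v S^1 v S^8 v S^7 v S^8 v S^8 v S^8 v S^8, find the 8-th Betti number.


For a wedge of spheres, H_k (k>0) is free on one generator per sphere of dimension k.
Spheres of dimension 8: count = 15.
b_8 = 15

15


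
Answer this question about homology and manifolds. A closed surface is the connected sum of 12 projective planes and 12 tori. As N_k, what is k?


Since a >= 1, the sum is non-orientable; each T^2 can be replaced by RP^2 # RP^2 (since T^2#RP^2 = 3RP^2).
Total crosscaps k = 12 + 2*12 = 36.
Check via chi: chi = 12*1 + 12*0 - (12+12-1)*2 = -34 = 2 - k = -34. Consistent.

36


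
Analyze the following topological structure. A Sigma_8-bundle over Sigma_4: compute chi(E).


For a fiber bundle F -> E -> B (with CW structure): chi(E) = chi(B) * chi(F).
chi(Sigma_4) = -6, chi(Sigma_8) = -14.
chi(E) = (-6) * (-14) = 84

84


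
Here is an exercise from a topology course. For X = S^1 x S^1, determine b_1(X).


Each S^d has Poincare polynomial 1 + t^d.
The product S^1 x S^1 has Poincare polynomial prod(1+t^d_i).
Expanding: b_0=1, b_1=2, b_2=1.
b_1 = 2

2


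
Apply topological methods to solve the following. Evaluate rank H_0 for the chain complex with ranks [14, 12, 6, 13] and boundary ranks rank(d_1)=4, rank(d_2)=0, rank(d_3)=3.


rank H_k = rank(ker d_k) - rank(im d_{k+1}).
rank(ker d_0) = rank(C_0) - rank(d_0) = 14 - 0 = 14.
rank(im d_{0+1}) = 4.
rank H_0 = 14 - 4 = 10

10


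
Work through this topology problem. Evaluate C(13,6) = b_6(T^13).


By the Kunneth formula, b_k(T^n) = C(n,k).
b_6(T^13) = C(13,6).
C(13,6) = 13!/(6!*7!) = 1716

1716


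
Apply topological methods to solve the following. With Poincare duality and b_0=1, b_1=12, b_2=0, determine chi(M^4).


By Poincare duality b_k = b_{4-k}, so full Betti numbers: b_0=1, b_1=12, b_2=0, b_3=12, b_4=1.
chi = sum (-1)^k b_k = -22

-22


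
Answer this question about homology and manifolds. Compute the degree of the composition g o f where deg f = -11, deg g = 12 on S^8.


Degree is multiplicative under composition: deg(g o f) = deg(g) * deg(f).
= 12 * -11 = -132

-132


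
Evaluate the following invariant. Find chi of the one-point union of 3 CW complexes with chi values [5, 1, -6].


chi(A v B) = chi(A) + chi(B) - 1 (one point identified).
For 3 spaces: chi = (sum chi_i) - (3 - 1).
sum = 0; chi = 0 - 2 = -2

-2


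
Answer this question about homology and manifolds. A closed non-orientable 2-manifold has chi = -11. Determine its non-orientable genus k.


chi = 2 - k for closed non-orientable surfaces with k crosscaps.
-11 = 2 - k
k = 2 - (-11) = 13

13


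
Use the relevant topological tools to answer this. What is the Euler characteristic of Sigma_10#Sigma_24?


chi(Sigma_10) = 2 - 2*10 = -18
chi(Sigma_24) = 2 - 2*24 = -46
For surfaces: chi(A#B) = chi(A) + chi(B) - 2.
chi = -18 + -46 - 2 = -66

-66


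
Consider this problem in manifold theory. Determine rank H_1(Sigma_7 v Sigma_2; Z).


For a wedge: H_1(A v B) = H_1(A) + H_1(B).
b_1(Sigma_7) = 14, b_1(Sigma_2) = 4.
b_1 = 14 + 4 = 18

18


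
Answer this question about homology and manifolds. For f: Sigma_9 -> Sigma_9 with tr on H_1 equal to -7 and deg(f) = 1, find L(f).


L(f) = tr(f_0*) - tr(f_1*) + tr(f_2*).
= 1 - (-7) + (1)
= 9

9


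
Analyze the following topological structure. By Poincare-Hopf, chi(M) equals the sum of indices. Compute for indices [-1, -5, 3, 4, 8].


Poincare-Hopf: chi(M) = sum of indices of zeros.
chi = (-1) + (-5) + (3) + (4) + (8) = 9

9


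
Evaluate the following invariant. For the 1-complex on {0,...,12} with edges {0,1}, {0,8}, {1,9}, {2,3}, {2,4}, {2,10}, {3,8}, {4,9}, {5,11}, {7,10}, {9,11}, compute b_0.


Run DFS/union-find over 13 vertices.
V = 13, E = 11.
Number of components = 3

3


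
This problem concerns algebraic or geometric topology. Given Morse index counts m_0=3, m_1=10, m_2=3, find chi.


Morse theory: chi(M) = sum_k (-1)^k m_k where m_k = #(index-k critical points).
= (3) + (-10) + (3) = -4

-4


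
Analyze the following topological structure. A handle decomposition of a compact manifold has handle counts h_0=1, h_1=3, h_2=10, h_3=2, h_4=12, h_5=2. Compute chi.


Handles of index k contribute (-1)^k to chi (same as CW cells).
chi = (1) + (-3) + (10) + (-2) + (12) + (-2) = 16

16


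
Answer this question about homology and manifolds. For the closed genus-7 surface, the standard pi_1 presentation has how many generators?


Standard presentation: pi_1(Sigma_g) = <a_1,b_1,...,a_g,b_g | [a_1,b_1]...[a_g,b_g] = 1>.
Number of generators = 2g = 2*7 = 14

14


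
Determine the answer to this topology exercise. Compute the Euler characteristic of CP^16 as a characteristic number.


For any closed oriented manifold, <e(TM),[M]> = chi(M).
chi(CP^16) = 16+1 = 17

17


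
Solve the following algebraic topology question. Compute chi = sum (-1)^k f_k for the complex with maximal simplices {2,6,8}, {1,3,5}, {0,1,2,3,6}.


Enumerate all faces; f-vector: f_0=7, f_1=14, f_2=12, f_3=5, f_4=1.
chi = sum (-1)^k f_k = 1

1


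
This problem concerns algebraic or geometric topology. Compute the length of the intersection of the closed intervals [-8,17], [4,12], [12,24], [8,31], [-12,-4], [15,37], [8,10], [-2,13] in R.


Intersection = [max(a_i), min(b_i)] = [15, -4].
Since 15 > -4, the intersection is empty.
Length = 0

0


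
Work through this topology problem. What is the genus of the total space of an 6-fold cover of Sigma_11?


For an n-sheeted cover: chi(E) = n * chi(B).
chi(Sigma_11) = 2 - 2*11 = -20.
chi(E) = 6 * (-20) = -120.
genus(E) = (2 - chi(E))/2 = (2 - (-120))/2 = 122/2 = 61

61


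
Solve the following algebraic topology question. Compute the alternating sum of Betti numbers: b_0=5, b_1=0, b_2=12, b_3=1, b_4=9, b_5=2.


chi = sum_k (-1)^k b_k.
= (5) + (0) + (12) + (-1) + (9) + (-2)
= 23

23


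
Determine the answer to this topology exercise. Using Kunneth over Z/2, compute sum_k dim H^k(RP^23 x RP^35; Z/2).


dim H^*(RP^n; Z/2) = n+1 (one Z/2 in each degree 0..n).
Total Betti number is multiplicative.
Total = (23+1) * (35+1) = 24 * 36 = 864

864


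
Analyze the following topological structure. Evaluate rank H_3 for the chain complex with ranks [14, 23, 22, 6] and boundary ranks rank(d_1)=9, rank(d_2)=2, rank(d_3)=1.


rank H_k = rank(ker d_k) - rank(im d_{k+1}).
rank(ker d_3) = rank(C_3) - rank(d_3) = 6 - 1 = 5.
rank(im d_{3+1}) = 0.
rank H_3 = 5 - 0 = 5

5


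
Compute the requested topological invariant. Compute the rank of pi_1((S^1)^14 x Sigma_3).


pi_1(A x B) = pi_1(A) x pi_1(B); rank of abelianization = b_1.
b_1(T^14) = 14, b_1(Sigma_3) = 2*3 = 6.
b_1(product) = 14 + 6 = 20

20


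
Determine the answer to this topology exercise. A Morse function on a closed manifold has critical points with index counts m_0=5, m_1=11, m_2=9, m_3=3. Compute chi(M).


Morse theory: chi(M) = sum_k (-1)^k m_k where m_k = #(index-k critical points).
= (5) + (-11) + (9) + (-3) = 0

0


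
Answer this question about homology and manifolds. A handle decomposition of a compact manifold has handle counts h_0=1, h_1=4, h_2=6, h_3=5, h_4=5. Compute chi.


Handles of index k contribute (-1)^k to chi (same as CW cells).
chi = (1) + (-4) + (6) + (-5) + (5) = 3

3


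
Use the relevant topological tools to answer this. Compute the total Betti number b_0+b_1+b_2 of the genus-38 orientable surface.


For Sigma_38: b_0 = 1, b_1 = 2g = 76, b_2 = 1.
Total = 1 + 76 + 1 = 78

78


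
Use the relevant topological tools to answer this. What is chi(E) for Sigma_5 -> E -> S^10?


chi(S^10) = 2 (n even), chi(Sigma_5) = 2 - 2*5 = -8.
chi(E) = 2 * (-8) = -16

-16


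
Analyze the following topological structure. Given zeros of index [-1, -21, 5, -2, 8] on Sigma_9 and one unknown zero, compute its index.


Poincare-Hopf: sum of indices = chi(M).
chi(Sigma_9) = 2 - 2*9 = -16.
Sum of known indices = -11.
x = chi - (sum known) = -16 - (-11) = -5

-5


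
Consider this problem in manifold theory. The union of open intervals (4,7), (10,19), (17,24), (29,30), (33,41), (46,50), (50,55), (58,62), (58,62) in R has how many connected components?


Sort and merge overlapping open intervals.
Merged: (4,7), (10,24), (29,30), (33,41), (46,50), (50,55), (58,62).
Number of components = 7

7


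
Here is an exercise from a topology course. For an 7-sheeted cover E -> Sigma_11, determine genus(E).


For an n-sheeted cover: chi(E) = n * chi(B).
chi(Sigma_11) = 2 - 2*11 = -20.
chi(E) = 7 * (-20) = -140.
genus(E) = (2 - chi(E))/2 = (2 - (-140))/2 = 142/2 = 71

71


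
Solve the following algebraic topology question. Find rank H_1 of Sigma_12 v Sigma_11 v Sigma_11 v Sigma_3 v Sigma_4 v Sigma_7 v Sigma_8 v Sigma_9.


For a wedge X v Y: reduced H_k(X v Y) = H_k(X) + H_k(Y).
Each Sigma_g contributes b_1 = 2g.
b_1 = 24 + 22 + 22 + 6 + 8 + 14 + 16 + 18 = 130

130


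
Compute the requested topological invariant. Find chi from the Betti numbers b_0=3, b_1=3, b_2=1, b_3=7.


chi = sum_k (-1)^k b_k.
= (3) + (-3) + (1) + (-7)
= -6

-6


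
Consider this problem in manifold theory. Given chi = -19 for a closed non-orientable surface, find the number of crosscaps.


chi = 2 - k for closed non-orientable surfaces with k crosscaps.
-19 = 2 - k
k = 2 - (-19) = 21

21


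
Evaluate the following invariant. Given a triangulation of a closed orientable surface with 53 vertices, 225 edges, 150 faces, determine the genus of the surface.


chi = V - E + F = 53 - 225 + 150 = -22
For orientable closed surface: chi = 2 - 2g, so g = (2 - chi)/2.
g = (2 - (-22)) / 2 = 24 / 2 = 12

12


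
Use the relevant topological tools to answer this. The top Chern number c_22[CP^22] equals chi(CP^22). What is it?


For any closed oriented manifold, <e(TM),[M]> = chi(M).
chi(CP^22) = 22+1 = 23

23


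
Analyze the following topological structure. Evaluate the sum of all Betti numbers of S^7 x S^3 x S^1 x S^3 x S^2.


Total Betti number is multiplicative under products.
Each S^d (d>=1) has total Betti number 2.
There are 5 sphere factors.
Total = 2^5 = 32

32


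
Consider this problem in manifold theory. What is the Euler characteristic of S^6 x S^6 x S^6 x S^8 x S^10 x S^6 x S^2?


chi is multiplicative: chi(X x Y) = chi(X) chi(Y).
Each even-dim sphere has chi = 2. There are 7 factors.
chi = 2^7 = 128

128


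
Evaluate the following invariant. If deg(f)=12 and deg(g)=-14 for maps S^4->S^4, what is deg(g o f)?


Degree is multiplicative under composition: deg(g o f) = deg(g) * deg(f).
= -14 * 12 = -168

-168


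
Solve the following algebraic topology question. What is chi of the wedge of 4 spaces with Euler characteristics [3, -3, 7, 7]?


chi(A v B) = chi(A) + chi(B) - 1 (one point identified).
For 4 spaces: chi = (sum chi_i) - (4 - 1).
sum = 14; chi = 14 - 3 = 11

11


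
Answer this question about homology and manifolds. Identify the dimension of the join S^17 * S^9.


Join of spheres: S^m * S^n = S^{m+n+1}.
dim = 17 + 9 + 1 = 27

27
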